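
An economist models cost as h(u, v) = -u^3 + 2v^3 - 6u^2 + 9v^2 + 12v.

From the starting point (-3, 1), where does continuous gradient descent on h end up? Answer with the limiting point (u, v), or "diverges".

(-4, -1)

h is separable, so gradient descent decouples: u follows -∂h/∂u, v follows -∂h/∂v.
∂h/∂u = -3u(u + 4); at u=-3 this is 9, so u decreases.
∂h/∂v = 6(v + 1)(v + 2); at v=1 this is 36, so v decreases.
u converges to its nearest critical value -4 (a local min of the u-part); v converges to -1. The iterate converges to (-4, -1).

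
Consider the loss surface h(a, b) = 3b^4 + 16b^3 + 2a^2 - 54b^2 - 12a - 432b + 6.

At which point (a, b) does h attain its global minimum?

(3, 3)

h(a,b) separates as P(a) + Q(b) + 6, so its minimum is min P + min Q + 6.
P'(a) = 4a - 12 vanishes at a ∈ {3}; Q'(b) = 12(b - 3)(b + 3)(b + 4) vanishes at b ∈ {-4, -3, 3}.
Local minima of P (where P''>0): P(3)=-18. Local minima of Q: Q(-4)=608, Q(3)=-1107.
So the global minimum of h is P(3) + Q(3) + 6 = -18 − 1107 + 6 = -1119, attained at (3, 3).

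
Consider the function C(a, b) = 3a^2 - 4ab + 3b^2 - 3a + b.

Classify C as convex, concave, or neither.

C is quadratic, so its Hessian is the constant matrix H = [[6, -4], [-4, 6]].
det(H) = 20, tr(H) = 12.
det(H) > 0 and tr(H) > 0, so H is positive definite everywhere: convex.

convex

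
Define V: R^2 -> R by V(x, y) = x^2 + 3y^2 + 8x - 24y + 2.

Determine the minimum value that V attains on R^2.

-62

V(x,y) separates as P(x) + Q(y) + 2, so its minimum is min P + min Q + 2.
P'(x) = 2x + 8 vanishes at x ∈ {-4}; Q'(y) = 6y - 24 vanishes at y ∈ {4}.
Local minima of P (where P''>0): P(-4)=-16. Local minima of Q: Q(4)=-48.
So the global minimum of V is P(-4) + Q(4) + 2 = -16 − 48 + 2 = -62, attained at (-4, 4).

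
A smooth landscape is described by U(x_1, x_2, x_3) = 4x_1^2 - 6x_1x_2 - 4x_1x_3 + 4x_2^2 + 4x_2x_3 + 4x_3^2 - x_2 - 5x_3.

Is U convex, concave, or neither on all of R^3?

convex

U is quadratic, so its Hessian is the constant matrix H = [[8, -6, -4], [-6, 8, 4], [-4, 4, 8]].
Leading principal minors: 8, 28, 160.
All positive ⇒ H ≻ 0 ⇒ convex.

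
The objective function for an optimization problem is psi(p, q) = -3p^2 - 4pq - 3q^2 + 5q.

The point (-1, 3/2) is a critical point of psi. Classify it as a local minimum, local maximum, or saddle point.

The Hessian of psi is constant: H = [[-6, -4], [-4, -6]].
det(H) = (-6)·(-6) − (-4)² = 20.
det(H) > 0 and tr(H) = -12 < 0, so H is negative definite and the point is a local maximum.

local maximum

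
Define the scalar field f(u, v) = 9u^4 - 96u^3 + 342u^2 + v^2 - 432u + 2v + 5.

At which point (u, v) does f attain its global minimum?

(1, -1)

f(u,v) separates as P(u) + Q(v) + 5, so its minimum is min P + min Q + 5.
P'(u) = 36(u - 4)(u - 3)(u - 1) vanishes at u ∈ {1, 3, 4}; Q'(v) = 2v + 2 vanishes at v ∈ {-1}.
Local minima of P (where P''>0): P(1)=-177, P(4)=-96. Local minima of Q: Q(-1)=-1.
So the global minimum of f is P(1) + Q(-1) + 5 = -177 − 1 + 5 = -173, attained at (1, -1).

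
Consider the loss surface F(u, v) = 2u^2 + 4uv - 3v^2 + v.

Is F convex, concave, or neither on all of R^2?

neither

F is quadratic, so its Hessian is the constant matrix H = [[4, 4], [4, -6]].
det(H) = -40, tr(H) = -2.
det(H) < 0, so H is indefinite: neither convex nor concave.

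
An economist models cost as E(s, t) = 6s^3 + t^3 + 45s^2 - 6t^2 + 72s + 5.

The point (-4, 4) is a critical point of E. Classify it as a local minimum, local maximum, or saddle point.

The mixed partial ∂²E/∂s∂t is 0, so the Hessian at any point is diag(E_ss, E_tt) = diag(18(2s + 5), 6(t - 2)).
At (-4, 4): H = diag(-54, 12).
The eigenvalues have opposite signs, so H is indefinite: a saddle point.

saddle point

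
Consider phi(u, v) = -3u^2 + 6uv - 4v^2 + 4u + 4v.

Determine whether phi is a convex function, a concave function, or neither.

concave

phi is quadratic, so its Hessian is the constant matrix H = [[-6, 6], [6, -8]].
det(H) = 12, tr(H) = -14.
det(H) > 0 and tr(H) < 0, so H is negative definite everywhere: concave.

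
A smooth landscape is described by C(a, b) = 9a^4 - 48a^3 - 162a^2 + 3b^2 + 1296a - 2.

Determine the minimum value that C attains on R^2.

-3323

C(a,b) separates as P(a) + Q(b) − 2, so its minimum is min P + min Q − 2.
P'(a) = 36(a - 4)(a - 3)(a + 3) vanishes at a ∈ {-3, 3, 4}; Q'(b) = 6b vanishes at b ∈ {0}.
Local minima of P (where P''>0): P(-3)=-3321, P(4)=1824. Local minima of Q: Q(0)=0.
So the global minimum of C is P(-3) + Q(0) − 2 = -3321 + 0 − 2 = -3323, attained at (-3, 0).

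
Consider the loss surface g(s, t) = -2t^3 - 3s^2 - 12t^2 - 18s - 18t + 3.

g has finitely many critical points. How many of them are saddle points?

1

g separates as a function of s plus a function of t, so ∇g=0 decouples.
∂g/∂s = -6(s + 3) = 0 at s ∈ {-3}; ∂g/∂t = -6(t + 1)(t + 3) = 0 at t ∈ {-3, -1}.
The Hessian is diagonal: diag(g_ss, g_tt). Second derivatives: g_ss(-3)=-6; g_tt(-3)=12, g_tt(-1)=-12.
Saddle points occur where the two diagonal entries have opposite signs: (-3, -3). Count: 1.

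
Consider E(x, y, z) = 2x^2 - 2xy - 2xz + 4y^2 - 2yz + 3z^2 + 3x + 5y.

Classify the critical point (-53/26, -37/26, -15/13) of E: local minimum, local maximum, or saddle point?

local minimum

The Hessian is constant: H = [[4, -2, -2], [-2, 8, -2], [-2, -2, 6]].
Leading principal minors: Δ₁ = 4, Δ₂ = 28, Δ₃ = 104.
All leading minors are positive, so H is positive definite: a local minimum.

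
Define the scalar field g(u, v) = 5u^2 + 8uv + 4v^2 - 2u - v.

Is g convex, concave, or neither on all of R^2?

g is quadratic, so its Hessian is the constant matrix H = [[10, 8], [8, 8]].
det(H) = 16, tr(H) = 18.
det(H) > 0 and tr(H) > 0, so H is positive definite everywhere: convex.

convex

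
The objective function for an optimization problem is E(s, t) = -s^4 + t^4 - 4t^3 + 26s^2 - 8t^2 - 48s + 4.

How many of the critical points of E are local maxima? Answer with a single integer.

E separates as a function of s plus a function of t, so ∇E=0 decouples.
∂E/∂s = -4(s - 3)(s - 1)(s + 4) = 0 at s ∈ {-4, 1, 3}; ∂E/∂t = 4t(t - 4)(t + 1) = 0 at t ∈ {-1, 0, 4}.
The Hessian is diagonal: diag(E_ss, E_tt). Second derivatives: E_ss(-4)=-140, E_ss(1)=40, E_ss(3)=-56; E_tt(-1)=20, E_tt(0)=-16, E_tt(4)=80.
Local maxima occur where both diagonal entries negative: (-4, 0), (3, 0). Count: 2.

2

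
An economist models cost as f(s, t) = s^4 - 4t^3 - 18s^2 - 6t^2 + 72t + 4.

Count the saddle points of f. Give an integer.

f separates as a function of s plus a function of t, so ∇f=0 decouples.
∂f/∂s = 4s(s - 3)(s + 3) = 0 at s ∈ {-3, 0, 3}; ∂f/∂t = -12(t - 2)(t + 3) = 0 at t ∈ {-3, 2}.
The Hessian is diagonal: diag(f_ss, f_tt). Second derivatives: f_ss(-3)=72, f_ss(0)=-36, f_ss(3)=72; f_tt(-3)=60, f_tt(2)=-60.
Saddle points occur where the two diagonal entries have opposite signs: (-3, 2), (0, -3), (3, 2). Count: 3.

3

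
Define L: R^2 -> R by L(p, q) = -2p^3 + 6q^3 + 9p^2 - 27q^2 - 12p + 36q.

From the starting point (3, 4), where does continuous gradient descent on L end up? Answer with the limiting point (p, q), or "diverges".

diverges

L is separable, so gradient descent decouples: p follows -∂L/∂p, q follows -∂L/∂q.
∂L/∂p = -6(p - 2)(p - 1); at p=3 this is -12, so p increases.
∂L/∂q = 18(q - 2)(q - 1); at q=4 this is 108, so q decreases.
The p-coordinate has no critical point in that direction and runs off to infinity.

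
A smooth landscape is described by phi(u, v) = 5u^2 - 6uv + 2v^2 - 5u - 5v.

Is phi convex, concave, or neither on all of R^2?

phi is quadratic, so its Hessian is the constant matrix H = [[10, -6], [-6, 4]].
det(H) = 4, tr(H) = 14.
det(H) > 0 and tr(H) > 0, so H is positive definite everywhere: convex.

convex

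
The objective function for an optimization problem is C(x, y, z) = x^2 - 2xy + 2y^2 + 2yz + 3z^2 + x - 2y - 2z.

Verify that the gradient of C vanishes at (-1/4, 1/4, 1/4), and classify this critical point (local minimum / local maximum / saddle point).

local minimum

∇C = (2x - 2y + 1, -2x + 4y + 2z - 2, 2y + 6z - 2); substituting (-1/4, 1/4, 1/4) gives ∇C = (0, 0, 0), so (-1/4, 1/4, 1/4) is indeed a critical point.
The Hessian is constant: H = [[2, -2, 0], [-2, 4, 2], [0, 2, 6]].
Leading principal minors: Δ₁ = 2, Δ₂ = 4, Δ₃ = 16.
All leading minors are positive, so H is positive definite: a local minimum.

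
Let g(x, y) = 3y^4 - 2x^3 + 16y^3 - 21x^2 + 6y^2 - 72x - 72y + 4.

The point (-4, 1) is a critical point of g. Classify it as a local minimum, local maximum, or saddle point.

The mixed partial ∂²g/∂x∂y is 0, so the Hessian at any point is diag(g_xx, g_yy) = diag(-6(2x + 7), 12(3y^2 + 8y + 1)).
At (-4, 1): H = diag(6, 144).
Both eigenvalues are positive, so H is positive definite: a local minimum.

local minimum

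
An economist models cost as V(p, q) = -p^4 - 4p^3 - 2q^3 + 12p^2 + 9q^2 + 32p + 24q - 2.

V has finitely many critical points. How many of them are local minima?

1

V separates as a function of p plus a function of q, so ∇V=0 decouples.
∂V/∂p = -4(p - 2)(p + 1)(p + 4) = 0 at p ∈ {-4, -1, 2}; ∂V/∂q = -6(q - 4)(q + 1) = 0 at q ∈ {-1, 4}.
The Hessian is diagonal: diag(V_pp, V_qq). Second derivatives: V_pp(-4)=-72, V_pp(-1)=36, V_pp(2)=-72; V_qq(-1)=30, V_qq(4)=-30.
Local minima occur where both diagonal entries positive: (-1, -1). Count: 1.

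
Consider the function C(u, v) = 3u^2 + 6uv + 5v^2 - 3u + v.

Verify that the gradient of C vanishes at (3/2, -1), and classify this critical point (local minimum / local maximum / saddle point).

local minimum

∇C = (6u + 6v - 3, 6u + 10v + 1); substituting (3/2, -1) gives ∇C = (0, 0), so (3/2, -1) is indeed a critical point.
The Hessian of C is constant: H = [[6, 6], [6, 10]].
det(H) = 6·10 − 6² = 24.
det(H) > 0 and tr(H) = 16 > 0, so H is positive definite and the point is a local minimum.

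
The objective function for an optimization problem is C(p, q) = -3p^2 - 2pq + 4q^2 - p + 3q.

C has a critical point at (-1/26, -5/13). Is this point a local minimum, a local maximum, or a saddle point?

The Hessian of C is constant: H = [[-6, -2], [-2, 8]].
det(H) = (-6)·8 − (-2)² = -52.
Since det(H) < 0, H is indefinite and the critical point is a saddle point.

saddle point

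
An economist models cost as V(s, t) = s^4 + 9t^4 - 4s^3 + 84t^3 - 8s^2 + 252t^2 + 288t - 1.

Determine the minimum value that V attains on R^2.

-321

V(s,t) separates as P(s) + Q(t) − 1, so its minimum is min P + min Q − 1.
P'(s) = 4s(s - 4)(s + 1) vanishes at s ∈ {-1, 0, 4}; Q'(t) = 36(t + 1)(t + 2)(t + 4) vanishes at t ∈ {-4, -2, -1}.
Local minima of P (where P''>0): P(-1)=-3, P(4)=-128. Local minima of Q: Q(-4)=-192, Q(-1)=-111.
So the global minimum of V is P(4) + Q(-4) − 1 = -128 − 192 − 1 = -321, attained at (4, -4).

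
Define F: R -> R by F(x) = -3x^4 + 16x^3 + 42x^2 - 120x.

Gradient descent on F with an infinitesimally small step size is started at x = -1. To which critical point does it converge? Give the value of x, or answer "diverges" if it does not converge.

1

F'(x) = -12(x - 5)(x - 1)(x + 2), so F'(-1) = -144.
Gradient descent moves in the -F' direction, i.e. x is increasing.
The nearest critical point in that direction is x = 1, where F'' = 144 > 0 (a local minimum). The iterate converges there.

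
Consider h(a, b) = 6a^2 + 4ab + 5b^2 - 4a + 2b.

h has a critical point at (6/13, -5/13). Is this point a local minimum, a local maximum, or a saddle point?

The Hessian of h is constant: H = [[12, 4], [4, 10]].
det(H) = 12·10 − 4² = 104.
det(H) > 0 and tr(H) = 22 > 0, so H is positive definite and the point is a local minimum.

local minimum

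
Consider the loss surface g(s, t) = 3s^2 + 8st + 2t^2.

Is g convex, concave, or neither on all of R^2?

neither

g is quadratic, so its Hessian is the constant matrix H = [[6, 8], [8, 4]].
det(H) = -40, tr(H) = 10.
det(H) < 0, so H is indefinite: neither convex nor concave.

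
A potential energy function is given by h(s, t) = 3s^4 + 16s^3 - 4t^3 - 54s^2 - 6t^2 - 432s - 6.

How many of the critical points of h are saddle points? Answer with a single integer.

3

h separates as a function of s plus a function of t, so ∇h=0 decouples.
∂h/∂s = 12(s - 3)(s + 3)(s + 4) = 0 at s ∈ {-4, -3, 3}; ∂h/∂t = -12t(t + 1) = 0 at t ∈ {-1, 0}.
The Hessian is diagonal: diag(h_ss, h_tt). Second derivatives: h_ss(-4)=84, h_ss(-3)=-72, h_ss(3)=504; h_tt(-1)=12, h_tt(0)=-12.
Saddle points occur where the two diagonal entries have opposite signs: (-4, 0), (-3, -1), (3, 0). Count: 3.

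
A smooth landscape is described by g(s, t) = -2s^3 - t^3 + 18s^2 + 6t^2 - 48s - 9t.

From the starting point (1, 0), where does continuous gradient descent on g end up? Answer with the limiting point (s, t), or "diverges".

g is separable, so gradient descent decouples: s follows -∂g/∂s, t follows -∂g/∂t.
∂g/∂s = -6(s - 4)(s - 2); at s=1 this is -18, so s increases.
∂g/∂t = -3(t - 3)(t - 1); at t=0 this is -9, so t increases.
s converges to its nearest critical value 2 (a local min of the s-part); t converges to 1. The iterate converges to (2, 1).

(2, 1)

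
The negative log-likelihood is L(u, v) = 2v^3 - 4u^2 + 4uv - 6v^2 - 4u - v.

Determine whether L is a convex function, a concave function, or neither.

The term 2v^3 is cubic, so the Hessian is not constant.
∂²L/∂v² = 12v - 12, which takes both signs as v varies (negative for sufficiently negative v). A diagonal entry of the Hessian changing sign means the Hessian is neither positive- nor negative-semidefinite on all of R^2.

neither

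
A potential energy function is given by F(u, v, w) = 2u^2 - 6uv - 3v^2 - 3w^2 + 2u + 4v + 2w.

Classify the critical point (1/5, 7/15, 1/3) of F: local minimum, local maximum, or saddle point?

saddle point

The Hessian is constant: H = [[4, -6, 0], [-6, -6, 0], [0, 0, -6]].
Leading principal minors: Δ₁ = 4, Δ₂ = -60, Δ₃ = 360.
The minors fit neither the all-positive nor the alternating-sign pattern, so H is indefinite: a saddle point.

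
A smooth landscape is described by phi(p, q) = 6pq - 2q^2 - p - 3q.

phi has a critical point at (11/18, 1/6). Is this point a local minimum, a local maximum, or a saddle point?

saddle point

The Hessian of phi is constant: H = [[0, 6], [6, -4]].
det(H) = 0·(-4) − 6² = -36.
Since det(H) < 0, H is indefinite and the critical point is a saddle point.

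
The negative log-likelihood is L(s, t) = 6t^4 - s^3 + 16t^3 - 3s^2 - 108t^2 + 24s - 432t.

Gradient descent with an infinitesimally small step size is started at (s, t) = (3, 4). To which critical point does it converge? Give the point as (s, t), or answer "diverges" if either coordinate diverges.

L is separable, so gradient descent decouples: s follows -∂L/∂s, t follows -∂L/∂t.
∂L/∂s = -3(s - 2)(s + 4); at s=3 this is -21, so s increases.
∂L/∂t = 24(t - 3)(t + 2)(t + 3); at t=4 this is 1008, so t decreases.
The s-coordinate has no critical point in that direction and runs off to infinity.

diverges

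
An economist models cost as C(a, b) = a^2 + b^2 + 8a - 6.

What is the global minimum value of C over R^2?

C(a,b) separates as P(a) + Q(b) − 6, so its minimum is min P + min Q − 6.
P'(a) = 2a + 8 vanishes at a ∈ {-4}; Q'(b) = 2b vanishes at b ∈ {0}.
Local minima of P (where P''>0): P(-4)=-16. Local minima of Q: Q(0)=0.
So the global minimum of C is P(-4) + Q(0) − 6 = -16 + 0 − 6 = -22, attained at (-4, 0).

-22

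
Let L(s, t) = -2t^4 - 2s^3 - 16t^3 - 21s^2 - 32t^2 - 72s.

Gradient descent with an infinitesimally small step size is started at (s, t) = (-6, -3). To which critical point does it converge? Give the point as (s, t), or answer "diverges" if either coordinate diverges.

(-4, -2)

L is separable, so gradient descent decouples: s follows -∂L/∂s, t follows -∂L/∂t.
∂L/∂s = -6(s + 3)(s + 4); at s=-6 this is -36, so s increases.
∂L/∂t = -8t(t + 2)(t + 4); at t=-3 this is -24, so t increases.
s converges to its nearest critical value -4 (a local min of the s-part); t converges to -2. The iterate converges to (-4, -2).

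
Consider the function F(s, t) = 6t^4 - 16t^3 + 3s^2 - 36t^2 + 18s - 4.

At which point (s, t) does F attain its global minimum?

F(s,t) separates as P(s) + Q(t) − 4, so its minimum is min P + min Q − 4.
P'(s) = 6s + 18 vanishes at s ∈ {-3}; Q'(t) = 24t(t - 3)(t + 1) vanishes at t ∈ {-1, 0, 3}.
Local minima of P (where P''>0): P(-3)=-27. Local minima of Q: Q(-1)=-14, Q(3)=-270.
So the global minimum of F is P(-3) + Q(3) − 4 = -27 − 270 − 4 = -301, attained at (-3, 3).

(-3, 3)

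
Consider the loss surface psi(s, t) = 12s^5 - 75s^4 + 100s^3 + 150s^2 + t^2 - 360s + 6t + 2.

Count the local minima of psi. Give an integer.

psi separates as a function of s plus a function of t, so ∇psi=0 decouples.
∂psi/∂s = 60(s - 3)(s - 2)(s - 1)(s + 1) = 0 at s ∈ {-1, 1, 2, 3}; ∂psi/∂t = 2(t + 3) = 0 at t ∈ {-3}.
The Hessian is diagonal: diag(psi_ss, psi_tt). Second derivatives: psi_ss(-1)=-1440, psi_ss(1)=240, psi_ss(2)=-180, psi_ss(3)=480; psi_tt(-3)=2.
Local minima occur where both diagonal entries positive: (1, -3), (3, -3). Count: 2.

2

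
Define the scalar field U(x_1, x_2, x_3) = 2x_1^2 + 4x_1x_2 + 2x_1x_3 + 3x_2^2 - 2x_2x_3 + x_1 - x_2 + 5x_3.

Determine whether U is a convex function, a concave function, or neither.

neither

U is quadratic, so its Hessian is the constant matrix H = [[4, 4, 2], [4, 6, -2], [2, -2, 0]].
Leading principal minors: 4, 8, -72.
Neither pattern holds ⇒ H is indefinite ⇒ neither convex nor concave.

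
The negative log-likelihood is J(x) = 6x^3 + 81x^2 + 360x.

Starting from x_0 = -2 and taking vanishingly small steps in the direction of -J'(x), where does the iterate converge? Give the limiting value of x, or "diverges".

-4

J'(x) = 18(x + 4)(x + 5), so J'(-2) = 108.
Gradient descent moves in the -J' direction, i.e. x is decreasing.
The nearest critical point in that direction is x = -4, where J'' = 18 > 0 (a local minimum). The iterate converges there.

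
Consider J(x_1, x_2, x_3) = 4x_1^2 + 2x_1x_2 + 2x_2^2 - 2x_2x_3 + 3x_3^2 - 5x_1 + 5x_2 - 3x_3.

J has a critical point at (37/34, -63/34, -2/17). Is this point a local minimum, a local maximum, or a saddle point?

local minimum

The Hessian is constant: H = [[8, 2, 0], [2, 4, -2], [0, -2, 6]].
Leading principal minors: Δ₁ = 8, Δ₂ = 28, Δ₃ = 136.
All leading minors are positive, so H is positive definite: a local minimum.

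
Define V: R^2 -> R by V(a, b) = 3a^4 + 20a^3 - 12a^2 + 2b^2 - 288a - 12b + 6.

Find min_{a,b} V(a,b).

V(a,b) separates as P(a) + Q(b) + 6, so its minimum is min P + min Q + 6.
P'(a) = 12(a - 2)(a + 3)(a + 4) vanishes at a ∈ {-4, -3, 2}; Q'(b) = 4b - 12 vanishes at b ∈ {3}.
Local minima of P (where P''>0): P(-4)=448, P(2)=-416. Local minima of Q: Q(3)=-18.
So the global minimum of V is P(2) + Q(3) + 6 = -416 − 18 + 6 = -428, attained at (2, 3).

-428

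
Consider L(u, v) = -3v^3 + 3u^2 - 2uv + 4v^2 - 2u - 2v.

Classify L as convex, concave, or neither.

neither

The term -3v^3 is cubic, so the Hessian is not constant.
∂²L/∂v² = -18v + 8, which takes both signs as v varies (negative for sufficiently large v). A diagonal entry of the Hessian changing sign means the Hessian is neither positive- nor negative-semidefinite on all of R^2.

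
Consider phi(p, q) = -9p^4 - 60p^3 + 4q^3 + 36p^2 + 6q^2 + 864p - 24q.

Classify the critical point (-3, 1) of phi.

local minimum

The mixed partial ∂²phi/∂p∂q is 0, so the Hessian at any point is diag(phi_pp, phi_qq) = diag(36(-3p^2 - 10p + 2), 12(2q + 1)).
At (-3, 1): H = diag(180, 36).
Both eigenvalues are positive, so H is positive definite: a local minimum.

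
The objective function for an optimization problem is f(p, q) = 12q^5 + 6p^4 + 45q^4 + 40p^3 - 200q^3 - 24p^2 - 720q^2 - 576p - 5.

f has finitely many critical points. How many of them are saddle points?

6

f separates as a function of p plus a function of q, so ∇f=0 decouples.
∂f/∂p = 24(p - 2)(p + 3)(p + 4) = 0 at p ∈ {-4, -3, 2}; ∂f/∂q = 60q(q - 3)(q + 2)(q + 4) = 0 at q ∈ {-4, -2, 0, 3}.
The Hessian is diagonal: diag(f_pp, f_qq). Second derivatives: f_pp(-4)=144, f_pp(-3)=-120, f_pp(2)=720; f_qq(-4)=-3360, f_qq(-2)=1200, f_qq(0)=-1440, f_qq(3)=6300.
Saddle points occur where the two diagonal entries have opposite signs: (-4, -4), (-4, 0), (-3, -2), (-3, 3), (2, -4), (2, 0). Count: 6.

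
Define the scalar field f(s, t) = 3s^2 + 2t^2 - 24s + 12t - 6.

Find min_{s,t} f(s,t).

f(s,t) separates as P(s) + Q(t) − 6, so its minimum is min P + min Q − 6.
P'(s) = 6s - 24 vanishes at s ∈ {4}; Q'(t) = 4(t + 3) vanishes at t ∈ {-3}.
Local minima of P (where P''>0): P(4)=-48. Local minima of Q: Q(-3)=-18.
So the global minimum of f is P(4) + Q(-3) − 6 = -48 − 18 − 6 = -72, attained at (4, -3).

-72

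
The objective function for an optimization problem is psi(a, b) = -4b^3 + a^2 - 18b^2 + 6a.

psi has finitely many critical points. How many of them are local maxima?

0

psi separates as a function of a plus a function of b, so ∇psi=0 decouples.
∂psi/∂a = 2(a + 3) = 0 at a ∈ {-3}; ∂psi/∂b = -12b(b + 3) = 0 at b ∈ {-3, 0}.
The Hessian is diagonal: diag(psi_aa, psi_bb). Second derivatives: psi_aa(-3)=2; psi_bb(-3)=36, psi_bb(0)=-36.
Local maxima occur where both diagonal entries negative: none. Count: 0.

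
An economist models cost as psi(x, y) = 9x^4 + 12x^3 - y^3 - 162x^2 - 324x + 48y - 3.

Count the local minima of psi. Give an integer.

psi separates as a function of x plus a function of y, so ∇psi=0 decouples.
∂psi/∂x = 36(x - 3)(x + 1)(x + 3) = 0 at x ∈ {-3, -1, 3}; ∂psi/∂y = -3(y - 4)(y + 4) = 0 at y ∈ {-4, 4}.
The Hessian is diagonal: diag(psi_xx, psi_yy). Second derivatives: psi_xx(-3)=432, psi_xx(-1)=-288, psi_xx(3)=864; psi_yy(-4)=24, psi_yy(4)=-24.
Local minima occur where both diagonal entries positive: (-3, -4), (3, -4). Count: 2.

2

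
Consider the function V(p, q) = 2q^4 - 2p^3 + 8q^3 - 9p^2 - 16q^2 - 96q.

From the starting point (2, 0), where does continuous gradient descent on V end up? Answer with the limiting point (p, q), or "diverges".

diverges

V is separable, so gradient descent decouples: p follows -∂V/∂p, q follows -∂V/∂q.
∂V/∂p = -6p(p + 3); at p=2 this is -60, so p increases.
∂V/∂q = 8(q - 2)(q + 2)(q + 3); at q=0 this is -96, so q increases.
The p-coordinate has no critical point in that direction and runs off to infinity.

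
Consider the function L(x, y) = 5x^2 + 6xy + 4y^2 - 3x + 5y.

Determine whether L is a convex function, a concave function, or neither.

convex

L is quadratic, so its Hessian is the constant matrix H = [[10, 6], [6, 8]].
det(H) = 44, tr(H) = 18.
det(H) > 0 and tr(H) > 0, so H is positive definite everywhere: convex.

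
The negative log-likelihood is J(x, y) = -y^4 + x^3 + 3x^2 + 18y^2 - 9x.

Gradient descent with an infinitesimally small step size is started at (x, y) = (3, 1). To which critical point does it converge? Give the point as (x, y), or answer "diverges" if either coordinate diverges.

J is separable, so gradient descent decouples: x follows -∂J/∂x, y follows -∂J/∂y.
∂J/∂x = 3(x - 1)(x + 3); at x=3 this is 36, so x decreases.
∂J/∂y = -4y(y - 3)(y + 3); at y=1 this is 32, so y decreases.
x converges to its nearest critical value 1 (a local min of the x-part); y converges to 0. The iterate converges to (1, 0).

(1, 0)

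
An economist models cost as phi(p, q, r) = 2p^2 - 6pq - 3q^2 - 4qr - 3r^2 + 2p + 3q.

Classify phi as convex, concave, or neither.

neither

phi is quadratic, so its Hessian is the constant matrix H = [[4, -6, 0], [-6, -6, -4], [0, -4, -6]].
Leading principal minors: 4, -60, 296.
Neither pattern holds ⇒ H is indefinite ⇒ neither convex nor concave.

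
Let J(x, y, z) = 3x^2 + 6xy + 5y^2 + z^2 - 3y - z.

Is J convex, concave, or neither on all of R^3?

J is quadratic, so its Hessian is the constant matrix H = [[6, 6, 0], [6, 10, 0], [0, 0, 2]].
Leading principal minors: 6, 24, 48.
All positive ⇒ H ≻ 0 ⇒ convex.

convex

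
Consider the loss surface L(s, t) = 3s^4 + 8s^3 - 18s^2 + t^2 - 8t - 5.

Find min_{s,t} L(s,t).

L(s,t) separates as P(s) + Q(t) − 5, so its minimum is min P + min Q − 5.
P'(s) = 12s(s - 1)(s + 3) vanishes at s ∈ {-3, 0, 1}; Q'(t) = 2(t - 4) vanishes at t ∈ {4}.
Local minima of P (where P''>0): P(-3)=-135, P(1)=-7. Local minima of Q: Q(4)=-16.
So the global minimum of L is P(-3) + Q(4) − 5 = -135 − 16 − 5 = -156, attained at (-3, 4).

-156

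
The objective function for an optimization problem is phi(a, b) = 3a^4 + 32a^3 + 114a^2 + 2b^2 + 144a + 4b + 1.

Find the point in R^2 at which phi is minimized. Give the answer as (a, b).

(-1, -1)

phi(a,b) separates as P(a) + Q(b) + 1, so its minimum is min P + min Q + 1.
P'(a) = 12(a + 1)(a + 3)(a + 4) vanishes at a ∈ {-4, -3, -1}; Q'(b) = 4b + 4 vanishes at b ∈ {-1}.
Local minima of P (where P''>0): P(-4)=-32, P(-1)=-59. Local minima of Q: Q(-1)=-2.
So the global minimum of phi is P(-1) + Q(-1) + 1 = -59 − 2 + 1 = -60, attained at (-1, -1).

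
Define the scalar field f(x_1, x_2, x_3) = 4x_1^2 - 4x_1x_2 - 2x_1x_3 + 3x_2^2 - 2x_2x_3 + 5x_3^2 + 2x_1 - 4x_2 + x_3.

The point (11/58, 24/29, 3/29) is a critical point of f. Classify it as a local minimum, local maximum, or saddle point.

The Hessian is constant: H = [[8, -4, -2], [-4, 6, -2], [-2, -2, 10]].
Leading principal minors: Δ₁ = 8, Δ₂ = 32, Δ₃ = 232.
All leading minors are positive, so H is positive definite: a local minimum.

local minimum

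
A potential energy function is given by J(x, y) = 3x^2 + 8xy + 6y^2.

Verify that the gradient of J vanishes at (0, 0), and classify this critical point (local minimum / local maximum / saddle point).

∇J = (6x + 8y, 8x + 12y); substituting (0, 0) gives ∇J = (0, 0), so (0, 0) is indeed a critical point.
The Hessian of J is constant: H = [[6, 8], [8, 12]].
det(H) = 6·12 − 8² = 8.
det(H) > 0 and tr(H) = 18 > 0, so H is positive definite and the point is a local minimum.

local minimum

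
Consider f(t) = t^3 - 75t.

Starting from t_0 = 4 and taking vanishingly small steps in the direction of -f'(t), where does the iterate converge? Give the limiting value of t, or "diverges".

5

f'(t) = 3(t - 5)(t + 5), so f'(4) = -27.
Gradient descent moves in the -f' direction, i.e. t is increasing.
The nearest critical point in that direction is t = 5, where f'' = 30 > 0 (a local minimum). The iterate converges there.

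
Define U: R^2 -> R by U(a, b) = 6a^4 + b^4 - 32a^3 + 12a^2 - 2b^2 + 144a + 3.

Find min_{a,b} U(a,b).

U(a,b) separates as P(a) + Q(b) + 3, so its minimum is min P + min Q + 3.
P'(a) = 24(a - 3)(a - 2)(a + 1) vanishes at a ∈ {-1, 2, 3}; Q'(b) = 4b(b - 1)(b + 1) vanishes at b ∈ {-1, 0, 1}.
Local minima of P (where P''>0): P(-1)=-94, P(3)=162. Local minima of Q: Q(-1)=-1, Q(1)=-1.
So the global minimum of U is P(-1) + Q(-1) + 3 = -94 − 1 + 3 = -92, attained at (-1, -1).

-92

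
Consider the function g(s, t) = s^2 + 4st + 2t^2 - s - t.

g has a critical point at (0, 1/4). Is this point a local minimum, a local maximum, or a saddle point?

saddle point

The Hessian of g is constant: H = [[2, 4], [4, 4]].
det(H) = 2·4 − 4² = -8.
Since det(H) < 0, H is indefinite and the critical point is a saddle point.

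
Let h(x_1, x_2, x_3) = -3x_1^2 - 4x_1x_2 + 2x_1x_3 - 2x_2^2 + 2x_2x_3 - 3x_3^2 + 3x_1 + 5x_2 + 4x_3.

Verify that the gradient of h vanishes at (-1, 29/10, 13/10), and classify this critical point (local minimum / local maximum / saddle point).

∇h = (-6x_1 - 4x_2 + 2x_3 + 3, -4x_1 - 4x_2 + 2x_3 + 5, 2x_1 + 2x_2 - 6x_3 + 4); substituting (-1, 29/10, 13/10) gives ∇h = (0, 0, 0), so (-1, 29/10, 13/10) is indeed a critical point.
The Hessian is constant: H = [[-6, -4, 2], [-4, -4, 2], [2, 2, -6]].
Leading principal minors: Δ₁ = -6, Δ₂ = 8, Δ₃ = -40.
The minors alternate sign starting negative (−, +, −), so H is negative definite: a local maximum.

local maximum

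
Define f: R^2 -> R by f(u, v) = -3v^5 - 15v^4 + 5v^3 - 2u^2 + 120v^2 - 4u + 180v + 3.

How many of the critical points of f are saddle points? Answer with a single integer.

2

f separates as a function of u plus a function of v, so ∇f=0 decouples.
∂f/∂u = -4(u + 1) = 0 at u ∈ {-1}; ∂f/∂v = -15(v - 2)(v + 1)(v + 2)(v + 3) = 0 at v ∈ {-3, -2, -1, 2}.
The Hessian is diagonal: diag(f_uu, f_vv). Second derivatives: f_uu(-1)=-4; f_vv(-3)=150, f_vv(-2)=-60, f_vv(-1)=90, f_vv(2)=-900.
Saddle points occur where the two diagonal entries have opposite signs: (-1, -3), (-1, -1). Count: 2.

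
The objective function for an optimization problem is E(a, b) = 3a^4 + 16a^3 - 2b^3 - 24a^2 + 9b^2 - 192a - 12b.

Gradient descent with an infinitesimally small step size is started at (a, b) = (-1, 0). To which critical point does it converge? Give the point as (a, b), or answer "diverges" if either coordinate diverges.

(2, 1)

E is separable, so gradient descent decouples: a follows -∂E/∂a, b follows -∂E/∂b.
∂E/∂a = 12(a - 2)(a + 2)(a + 4); at a=-1 this is -108, so a increases.
∂E/∂b = -6(b - 2)(b - 1); at b=0 this is -12, so b increases.
a converges to its nearest critical value 2 (a local min of the a-part); b converges to 1. The iterate converges to (2, 1).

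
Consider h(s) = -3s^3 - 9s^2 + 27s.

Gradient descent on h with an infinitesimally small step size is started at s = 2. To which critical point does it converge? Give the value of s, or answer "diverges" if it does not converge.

h'(s) = -9(s - 1)(s + 3), so h'(2) = -45.
Gradient descent moves in the -h' direction, i.e. s is increasing.
There is no critical point above s=2, and h' keeps the same sign, so the iterate runs off to +∞.

diverges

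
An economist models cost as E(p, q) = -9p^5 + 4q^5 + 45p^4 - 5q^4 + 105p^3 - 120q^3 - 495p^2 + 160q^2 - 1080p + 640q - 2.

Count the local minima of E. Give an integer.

4

E separates as a function of p plus a function of q, so ∇E=0 decouples.
∂E/∂p = -45(p - 4)(p - 3)(p + 1)(p + 2) = 0 at p ∈ {-2, -1, 3, 4}; ∂E/∂q = 20(q - 4)(q - 2)(q + 1)(q + 4) = 0 at q ∈ {-4, -1, 2, 4}.
The Hessian is diagonal: diag(E_pp, E_qq). Second derivatives: E_pp(-2)=1350, E_pp(-1)=-900, E_pp(3)=900, E_pp(4)=-1350; E_qq(-4)=-2880, E_qq(-1)=900, E_qq(2)=-720, E_qq(4)=1600.
Local minima occur where both diagonal entries positive: (-2, -1), (-2, 4), (3, -1), (3, 4). Count: 4.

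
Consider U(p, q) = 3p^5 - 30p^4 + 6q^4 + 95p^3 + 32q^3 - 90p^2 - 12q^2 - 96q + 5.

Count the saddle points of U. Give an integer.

U separates as a function of p plus a function of q, so ∇U=0 decouples.
∂U/∂p = 15p(p - 4)(p - 3)(p - 1) = 0 at p ∈ {0, 1, 3, 4}; ∂U/∂q = 24(q - 1)(q + 1)(q + 4) = 0 at q ∈ {-4, -1, 1}.
The Hessian is diagonal: diag(U_pp, U_qq). Second derivatives: U_pp(0)=-180, U_pp(1)=90, U_pp(3)=-90, U_pp(4)=180; U_qq(-4)=360, U_qq(-1)=-144, U_qq(1)=240.
Saddle points occur where the two diagonal entries have opposite signs: (0, -4), (0, 1), (1, -1), (3, -4), (3, 1), (4, -1). Count: 6.

6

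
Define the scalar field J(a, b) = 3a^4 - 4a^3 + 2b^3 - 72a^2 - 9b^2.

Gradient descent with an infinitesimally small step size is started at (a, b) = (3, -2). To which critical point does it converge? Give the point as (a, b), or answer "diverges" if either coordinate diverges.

diverges

J is separable, so gradient descent decouples: a follows -∂J/∂a, b follows -∂J/∂b.
∂J/∂a = 12a(a - 4)(a + 3); at a=3 this is -216, so a increases.
∂J/∂b = 6b(b - 3); at b=-2 this is 60, so b decreases.
The b-coordinate has no critical point in that direction and runs off to infinity.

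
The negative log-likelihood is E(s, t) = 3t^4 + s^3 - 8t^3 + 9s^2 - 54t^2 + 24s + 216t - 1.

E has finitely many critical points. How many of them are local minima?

E separates as a function of s plus a function of t, so ∇E=0 decouples.
∂E/∂s = 3(s + 2)(s + 4) = 0 at s ∈ {-4, -2}; ∂E/∂t = 12(t - 3)(t - 2)(t + 3) = 0 at t ∈ {-3, 2, 3}.
The Hessian is diagonal: diag(E_ss, E_tt). Second derivatives: E_ss(-4)=-6, E_ss(-2)=6; E_tt(-3)=360, E_tt(2)=-60, E_tt(3)=72.
Local minima occur where both diagonal entries positive: (-2, -3), (-2, 3). Count: 2.

2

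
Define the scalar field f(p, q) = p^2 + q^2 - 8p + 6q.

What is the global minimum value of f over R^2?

-25

f(p,q) separates as A(p) + B(q), so its minimum is min A + min B.
A'(p) = 2p - 8 vanishes at p ∈ {4}; B'(q) = 2q + 6 vanishes at q ∈ {-3}.
Local minima of A (where A''>0): A(4)=-16. Local minima of B: B(-3)=-9.
So the global minimum of f is A(4) + B(-3) = -16 − 9 = -25, attained at (4, -3).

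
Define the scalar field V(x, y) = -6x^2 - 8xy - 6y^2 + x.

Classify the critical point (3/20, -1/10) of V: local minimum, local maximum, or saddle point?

The Hessian of V is constant: H = [[-12, -8], [-8, -12]].
det(H) = (-12)·(-12) − (-8)² = 80.
det(H) > 0 and tr(H) = -24 < 0, so H is negative definite and the point is a local maximum.

local maximum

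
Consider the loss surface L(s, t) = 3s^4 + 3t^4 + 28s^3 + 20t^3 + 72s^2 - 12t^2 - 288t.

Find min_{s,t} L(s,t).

L(s,t) separates as P(s) + Q(t), so its minimum is min P + min Q.
P'(s) = 12s(s + 3)(s + 4) vanishes at s ∈ {-4, -3, 0}; Q'(t) = 12(t - 2)(t + 3)(t + 4) vanishes at t ∈ {-4, -3, 2}.
Local minima of P (where P''>0): P(-4)=128, P(0)=0. Local minima of Q: Q(-4)=448, Q(2)=-416.
So the global minimum of L is P(0) + Q(2) = 0 − 416 = -416, attained at (0, 2).

-416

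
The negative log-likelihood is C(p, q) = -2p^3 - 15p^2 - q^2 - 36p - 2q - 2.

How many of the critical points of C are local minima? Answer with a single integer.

C separates as a function of p plus a function of q, so ∇C=0 decouples.
∂C/∂p = -6(p + 2)(p + 3) = 0 at p ∈ {-3, -2}; ∂C/∂q = -2(q + 1) = 0 at q ∈ {-1}.
The Hessian is diagonal: diag(C_pp, C_qq). Second derivatives: C_pp(-3)=6, C_pp(-2)=-6; C_qq(-1)=-2.
Local minima occur where both diagonal entries positive: none. Count: 0.

0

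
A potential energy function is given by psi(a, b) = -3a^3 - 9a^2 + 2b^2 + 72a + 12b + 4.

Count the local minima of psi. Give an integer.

1

psi separates as a function of a plus a function of b, so ∇psi=0 decouples.
∂psi/∂a = -9(a - 2)(a + 4) = 0 at a ∈ {-4, 2}; ∂psi/∂b = 4(b + 3) = 0 at b ∈ {-3}.
The Hessian is diagonal: diag(psi_aa, psi_bb). Second derivatives: psi_aa(-4)=54, psi_aa(2)=-54; psi_bb(-3)=4.
Local minima occur where both diagonal entries positive: (-4, -3). Count: 1.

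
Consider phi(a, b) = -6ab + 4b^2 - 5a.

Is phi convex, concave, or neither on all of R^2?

neither

phi is quadratic, so its Hessian is the constant matrix H = [[0, -6], [-6, 8]].
det(H) = -36, tr(H) = 8.
det(H) < 0, so H is indefinite: neither convex nor concave.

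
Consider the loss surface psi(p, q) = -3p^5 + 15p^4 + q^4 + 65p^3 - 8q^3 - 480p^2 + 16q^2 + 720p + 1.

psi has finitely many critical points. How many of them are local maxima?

psi separates as a function of p plus a function of q, so ∇psi=0 decouples.
∂psi/∂p = -15(p - 4)(p - 3)(p - 1)(p + 4) = 0 at p ∈ {-4, 1, 3, 4}; ∂psi/∂q = 4q(q - 4)(q - 2) = 0 at q ∈ {0, 2, 4}.
The Hessian is diagonal: diag(psi_pp, psi_qq). Second derivatives: psi_pp(-4)=4200, psi_pp(1)=-450, psi_pp(3)=210, psi_pp(4)=-360; psi_qq(0)=32, psi_qq(2)=-16, psi_qq(4)=32.
Local maxima occur where both diagonal entries negative: (1, 2), (4, 2). Count: 2.

2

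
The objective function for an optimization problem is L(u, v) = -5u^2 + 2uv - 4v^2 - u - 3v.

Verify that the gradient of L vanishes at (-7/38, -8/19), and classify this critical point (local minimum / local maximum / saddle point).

∇L = (-10u + 2v - 1, 2u - 8v - 3); substituting (-7/38, -8/19) gives ∇L = (0, 0), so (-7/38, -8/19) is indeed a critical point.
The Hessian of L is constant: H = [[-10, 2], [2, -8]].
det(H) = (-10)·(-8) − 2² = 76.
det(H) > 0 and tr(H) = -18 < 0, so H is negative definite and the point is a local maximum.

local maximum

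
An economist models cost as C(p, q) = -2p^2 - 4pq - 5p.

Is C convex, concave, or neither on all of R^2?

neither

C is quadratic, so its Hessian is the constant matrix H = [[-4, -4], [-4, 0]].
det(H) = -16, tr(H) = -4.
det(H) < 0, so H is indefinite: neither convex nor concave.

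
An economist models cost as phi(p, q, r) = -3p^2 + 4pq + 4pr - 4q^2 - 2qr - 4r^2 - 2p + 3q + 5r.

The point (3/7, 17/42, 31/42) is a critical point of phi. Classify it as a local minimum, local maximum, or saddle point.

The Hessian is constant: H = [[-6, 4, 4], [4, -8, -2], [4, -2, -8]].
Leading principal minors: Δ₁ = -6, Δ₂ = 32, Δ₃ = -168.
The minors alternate sign starting negative (−, +, −), so H is negative definite: a local maximum.

local maximum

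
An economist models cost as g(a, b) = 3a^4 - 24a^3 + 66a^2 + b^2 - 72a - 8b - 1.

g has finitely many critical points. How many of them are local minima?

2

g separates as a function of a plus a function of b, so ∇g=0 decouples.
∂g/∂a = 12(a - 3)(a - 2)(a - 1) = 0 at a ∈ {1, 2, 3}; ∂g/∂b = 2(b - 4) = 0 at b ∈ {4}.
The Hessian is diagonal: diag(g_aa, g_bb). Second derivatives: g_aa(1)=24, g_aa(2)=-12, g_aa(3)=24; g_bb(4)=2.
Local minima occur where both diagonal entries positive: (1, 4), (3, 4). Count: 2.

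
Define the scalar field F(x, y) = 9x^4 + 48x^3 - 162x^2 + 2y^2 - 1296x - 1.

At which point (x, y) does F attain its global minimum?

F(x,y) separates as P(x) + Q(y) − 1, so its minimum is min P + min Q − 1.
P'(x) = 36(x - 3)(x + 3)(x + 4) vanishes at x ∈ {-4, -3, 3}; Q'(y) = 4y vanishes at y ∈ {0}.
Local minima of P (where P''>0): P(-4)=1824, P(3)=-3321. Local minima of Q: Q(0)=0.
So the global minimum of F is P(3) + Q(0) − 1 = -3321 + 0 − 1 = -3322, attained at (3, 0).

(3, 0)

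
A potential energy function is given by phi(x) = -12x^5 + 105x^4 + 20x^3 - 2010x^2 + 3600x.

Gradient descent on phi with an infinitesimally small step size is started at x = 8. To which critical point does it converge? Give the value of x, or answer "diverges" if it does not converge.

phi'(x) = -60(x - 5)(x - 4)(x - 1)(x + 3), so phi'(8) = -55440.
Gradient descent moves in the -phi' direction, i.e. x is increasing.
There is no critical point above x=8, and phi' keeps the same sign, so the iterate runs off to +∞.

diverges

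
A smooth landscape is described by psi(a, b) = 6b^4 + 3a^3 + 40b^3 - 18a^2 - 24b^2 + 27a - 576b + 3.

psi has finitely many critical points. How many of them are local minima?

psi separates as a function of a plus a function of b, so ∇psi=0 decouples.
∂psi/∂a = 9(a - 3)(a - 1) = 0 at a ∈ {1, 3}; ∂psi/∂b = 24(b - 2)(b + 3)(b + 4) = 0 at b ∈ {-4, -3, 2}.
The Hessian is diagonal: diag(psi_aa, psi_bb). Second derivatives: psi_aa(1)=-18, psi_aa(3)=18; psi_bb(-4)=144, psi_bb(-3)=-120, psi_bb(2)=720.
Local minima occur where both diagonal entries positive: (3, -4), (3, 2). Count: 2.

2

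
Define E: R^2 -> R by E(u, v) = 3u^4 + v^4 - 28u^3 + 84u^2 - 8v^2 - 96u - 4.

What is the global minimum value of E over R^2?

-84

E(u,v) separates as P(u) + Q(v) − 4, so its minimum is min P + min Q − 4.
P'(u) = 12(u - 4)(u - 2)(u - 1) vanishes at u ∈ {1, 2, 4}; Q'(v) = 4v(v - 2)(v + 2) vanishes at v ∈ {-2, 0, 2}.
Local minima of P (where P''>0): P(1)=-37, P(4)=-64. Local minima of Q: Q(-2)=-16, Q(2)=-16.
So the global minimum of E is P(4) + Q(-2) − 4 = -64 − 16 − 4 = -84, attained at (4, -2).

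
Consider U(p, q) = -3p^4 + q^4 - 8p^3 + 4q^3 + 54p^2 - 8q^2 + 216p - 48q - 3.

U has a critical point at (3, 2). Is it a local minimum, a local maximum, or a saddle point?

saddle point

The mixed partial ∂²U/∂p∂q is 0, so the Hessian at any point is diag(U_pp, U_qq) = diag(12(-3p^2 - 4p + 9), 4(3q^2 + 6q - 4)).
At (3, 2): H = diag(-360, 80).
The eigenvalues have opposite signs, so H is indefinite: a saddle point.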